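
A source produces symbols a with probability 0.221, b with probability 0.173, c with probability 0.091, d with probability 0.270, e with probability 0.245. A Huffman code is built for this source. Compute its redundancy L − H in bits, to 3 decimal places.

Entropy H = −Σ p log₂ p ≈ 2.2410 bits.
Huffman merges: 91/1000+173/1000→33/125; 221/1000+49/200→233/500; 33/125+27/100→267/500; 233/500+267/500→1. L = 283/125 ≈ 2.2640.
L − H = 2.2640 − 2.2410 = 0.023 bits.

0.023 bits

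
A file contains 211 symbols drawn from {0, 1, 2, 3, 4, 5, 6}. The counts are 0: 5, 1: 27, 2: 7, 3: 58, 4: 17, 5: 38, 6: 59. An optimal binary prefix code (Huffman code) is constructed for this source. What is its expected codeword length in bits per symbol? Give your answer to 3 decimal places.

2.460 bits/symbol

Probabilities are the counts divided by 211.
Repeatedly combine the two least-probable nodes; the expected code length is the sum of the merged weights.
merge 5/211 + 7/211 → 12/211
merge 12/211 + 17/211 → 29/211
merge 27/211 + 29/211 → 56/211
merge 38/211 + 56/211 → 94/211
merge 58/211 + 59/211 → 117/211
merge 94/211 + 117/211 → 1
L = 12/211 + 29/211 + 56/211 + 94/211 + 117/211 + 1 = 519/211 ≈ 2.460 bits/symbol.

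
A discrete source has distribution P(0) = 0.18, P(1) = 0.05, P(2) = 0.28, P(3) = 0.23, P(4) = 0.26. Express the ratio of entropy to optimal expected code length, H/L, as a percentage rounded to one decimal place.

Entropy H = −Σ p log₂ p ≈ 2.1686 bits.
Huffman merges: 1/20+9/50→23/100; 23/100+23/100→23/50; 13/50+7/25→27/50; 23/50+27/50→1. L = 223/100 ≈ 2.2300.
Efficiency = H/L = 2.1686/2.2300 = 97.2%.

97.2%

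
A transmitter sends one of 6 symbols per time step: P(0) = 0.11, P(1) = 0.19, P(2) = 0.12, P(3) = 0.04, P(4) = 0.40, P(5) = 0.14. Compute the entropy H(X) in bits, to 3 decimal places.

2.284 bits

H = −Σ pᵢ log₂ pᵢ.
−0.11·log₂(0.11) = 0.3503
−0.19·log₂(0.19) = 0.4552
−0.12·log₂(0.12) = 0.3671
−0.04·log₂(0.04) = 0.1858
−0.40·log₂(0.40) = 0.5288
−0.14·log₂(0.14) = 0.3971
Sum ≈ 2.2842 → 2.284 bits.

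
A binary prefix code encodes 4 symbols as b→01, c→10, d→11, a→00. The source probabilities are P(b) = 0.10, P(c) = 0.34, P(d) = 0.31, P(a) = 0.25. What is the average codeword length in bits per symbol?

L̄ = Σ pᵢ·ℓᵢ = 0.10·2 + 0.34·2 + 0.31·2 + 0.25·2 = 2 bits/symbol.

2 bits/symbol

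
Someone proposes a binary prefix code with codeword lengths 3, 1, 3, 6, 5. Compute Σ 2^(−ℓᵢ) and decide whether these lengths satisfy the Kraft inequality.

0.796875; yes

With common denominator 2^6 = 64: Σ 2^(−ℓᵢ) = 8/64 + 32/64 + 8/64 + 1/64 + 2/64 = 51/64 = 0.796875.
Kraft's inequality requires Σ ≤ 1; here Σ = 0.796875 ≤ 1, so such a prefix code exists.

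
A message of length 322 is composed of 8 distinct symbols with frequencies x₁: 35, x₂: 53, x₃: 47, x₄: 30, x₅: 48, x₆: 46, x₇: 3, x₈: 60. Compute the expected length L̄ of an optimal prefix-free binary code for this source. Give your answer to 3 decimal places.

2.916 bits/symbol

Probabilities are the counts divided by 322.
Repeatedly combine the two least-probable nodes; the expected code length is the sum of the merged weights.
merge 3/322 + 15/161 → 33/322
merge 33/322 + 5/46 → 34/161
merge 1/7 + 47/322 → 93/322
merge 24/161 + 53/322 → 101/322
merge 30/161 + 34/161 → 64/161
merge 93/322 + 101/322 → 97/161
merge 64/161 + 97/161 → 1
L = 33/322 + 34/161 + 93/322 + 101/322 + 64/161 + 97/161 + 1 = 939/322 ≈ 2.916 bits/symbol.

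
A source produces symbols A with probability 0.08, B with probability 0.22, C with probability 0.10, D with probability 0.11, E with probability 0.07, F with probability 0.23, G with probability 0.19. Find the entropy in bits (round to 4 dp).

H = −Σ pᵢ log₂ pᵢ.
−0.08·log₂(0.08) = 0.2915
−0.22·log₂(0.22) = 0.4806
−0.10·log₂(0.10) = 0.3322
−0.11·log₂(0.11) = 0.3503
−0.07·log₂(0.07) = 0.2686
−0.23·log₂(0.23) = 0.4877
−0.19·log₂(0.19) = 0.4552
Sum ≈ 2.6660 → 2.6660 bits.

2.6660 bits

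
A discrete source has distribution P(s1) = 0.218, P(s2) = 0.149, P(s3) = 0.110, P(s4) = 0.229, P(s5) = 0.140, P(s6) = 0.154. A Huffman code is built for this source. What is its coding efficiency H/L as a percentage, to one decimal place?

Entropy H = −Σ p log₂ p ≈ 2.5384 bits.
Huffman merges: 11/100+7/50→1/4; 149/1000+77/500→303/1000; 109/500+229/1000→447/1000; 1/4+303/1000→553/1000; 447/1000+553/1000→1. L = 2553/1000 ≈ 2.5530.
Efficiency = H/L = 2.5384/2.5530 = 99.4%.

99.4%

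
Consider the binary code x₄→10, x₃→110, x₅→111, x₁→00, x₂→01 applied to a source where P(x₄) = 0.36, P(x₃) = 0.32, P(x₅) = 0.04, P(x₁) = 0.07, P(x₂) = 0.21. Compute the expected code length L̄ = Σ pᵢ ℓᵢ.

2.36 bits/symbol

L̄ = Σ pᵢ·ℓᵢ = 0.36·2 + 0.32·3 + 0.04·3 + 0.07·2 + 0.21·2 = 2.36 bits/symbol.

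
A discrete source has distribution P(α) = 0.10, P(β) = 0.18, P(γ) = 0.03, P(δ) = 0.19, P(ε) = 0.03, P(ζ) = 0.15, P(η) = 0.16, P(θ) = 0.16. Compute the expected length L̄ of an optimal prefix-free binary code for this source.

2.85 bits/symbol

Repeatedly combine the two least-probable nodes; the expected code length is the sum of the merged weights.
merge 3/100 + 3/100 → 3/50
merge 3/50 + 1/10 → 4/25
merge 3/20 + 4/25 → 31/100
merge 4/25 + 4/25 → 8/25
merge 9/50 + 19/100 → 37/100
merge 31/100 + 8/25 → 63/100
merge 37/100 + 63/100 → 1
L = 3/50 + 4/25 + 31/100 + 8/25 + 37/100 + 63/100 + 1 = 57/20 = 2.85 bits/symbol.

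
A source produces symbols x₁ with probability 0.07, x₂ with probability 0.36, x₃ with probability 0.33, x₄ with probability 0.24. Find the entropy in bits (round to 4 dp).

H = −Σ pᵢ log₂ pᵢ.
−0.07·log₂(0.07) = 0.2686
−0.36·log₂(0.36) = 0.5306
−0.33·log₂(0.33) = 0.5278
−0.24·log₂(0.24) = 0.4941
Sum ≈ 1.8211 → 1.8211 bits.

1.8211 bits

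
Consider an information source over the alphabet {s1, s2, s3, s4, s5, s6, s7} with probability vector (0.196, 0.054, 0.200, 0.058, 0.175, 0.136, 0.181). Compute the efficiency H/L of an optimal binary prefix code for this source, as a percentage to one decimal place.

98.3%

Entropy H = −Σ p log₂ p ≈ 2.6687 bits.
Huffman merges: 27/500+29/500→14/125; 14/125+17/125→31/125; 7/40+181/1000→89/250; 49/250+1/5→99/250; 31/125+89/250→151/250; 99/250+151/250→1. L = 679/250 ≈ 2.7160.
Efficiency = H/L = 2.6687/2.7160 = 98.3%.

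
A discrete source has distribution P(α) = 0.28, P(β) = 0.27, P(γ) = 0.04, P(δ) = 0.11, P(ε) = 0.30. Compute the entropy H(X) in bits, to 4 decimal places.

2.0814 bits

H = −Σ pᵢ log₂ pᵢ.
−0.28·log₂(0.28) = 0.5142
−0.27·log₂(0.27) = 0.5100
−0.04·log₂(0.04) = 0.1858
−0.11·log₂(0.11) = 0.3503
−0.30·log₂(0.30) = 0.5211
Sum ≈ 2.0814 → 2.0814 bits.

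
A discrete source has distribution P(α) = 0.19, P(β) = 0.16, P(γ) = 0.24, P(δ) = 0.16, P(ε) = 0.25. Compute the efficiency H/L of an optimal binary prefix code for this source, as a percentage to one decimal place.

98.9%

Entropy H = −Σ p log₂ p ≈ 2.2954 bits.
Huffman merges: 4/25+4/25→8/25; 19/100+6/25→43/100; 1/4+8/25→57/100; 43/100+57/100→1. L = 58/25 ≈ 2.3200.
Efficiency = H/L = 2.2954/2.3200 = 98.9%.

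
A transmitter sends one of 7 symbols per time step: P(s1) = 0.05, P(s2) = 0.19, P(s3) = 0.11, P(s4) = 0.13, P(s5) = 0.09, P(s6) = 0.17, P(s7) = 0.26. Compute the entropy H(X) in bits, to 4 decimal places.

H = −Σ pᵢ log₂ pᵢ.
−0.05·log₂(0.05) = 0.2161
−0.19·log₂(0.19) = 0.4552
−0.11·log₂(0.11) = 0.3503
−0.13·log₂(0.13) = 0.3826
−0.09·log₂(0.09) = 0.3127
−0.17·log₂(0.17) = 0.4346
−0.26·log₂(0.26) = 0.5053
Sum ≈ 2.6568 → 2.6568 bits.

2.6568 bits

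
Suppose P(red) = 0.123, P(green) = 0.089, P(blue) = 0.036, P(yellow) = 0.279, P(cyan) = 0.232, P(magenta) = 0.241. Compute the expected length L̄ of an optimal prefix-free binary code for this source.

2.373 bits/symbol

Repeatedly combine the two least-probable nodes; the expected code length is the sum of the merged weights.
merge 9/250 + 89/1000 → 1/8
merge 123/1000 + 1/8 → 31/125
merge 29/125 + 241/1000 → 473/1000
merge 31/125 + 279/1000 → 527/1000
merge 473/1000 + 527/1000 → 1
L = 1/8 + 31/125 + 473/1000 + 527/1000 + 1 = 2373/1000 = 2.373 bits/symbol.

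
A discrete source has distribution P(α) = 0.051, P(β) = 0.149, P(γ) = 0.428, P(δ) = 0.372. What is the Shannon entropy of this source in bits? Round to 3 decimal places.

H = −Σ pᵢ log₂ pᵢ.
−0.051·log₂(0.051) = 0.2190
−0.149·log₂(0.149) = 0.4092
−0.428·log₂(0.428) = 0.5240
−0.372·log₂(0.372) = 0.5307
Sum ≈ 1.6829 → 1.683 bits.

1.683 bits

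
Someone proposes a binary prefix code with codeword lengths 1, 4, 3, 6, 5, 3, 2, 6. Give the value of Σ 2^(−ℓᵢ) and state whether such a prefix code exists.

With common denominator 2^6 = 64: Σ 2^(−ℓᵢ) = 32/64 + 4/64 + 8/64 + 1/64 + 2/64 + 8/64 + 16/64 + 1/64 = 72/64 = 1.125.
Kraft's inequality requires Σ ≤ 1; here Σ = 1.125 > 1, so no such prefix code exists.

1.125; no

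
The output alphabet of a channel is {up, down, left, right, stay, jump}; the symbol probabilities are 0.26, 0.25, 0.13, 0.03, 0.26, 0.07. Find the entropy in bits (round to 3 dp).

2.314 bits

H = −Σ pᵢ log₂ pᵢ.
−0.26·log₂(0.26) = 0.5053
−0.25·log₂(0.25) = 0.5000
−0.13·log₂(0.13) = 0.3826
−0.03·log₂(0.03) = 0.1518
−0.26·log₂(0.26) = 0.5053
−0.07·log₂(0.07) = 0.2686
Sum ≈ 2.3135 → 2.314 bits.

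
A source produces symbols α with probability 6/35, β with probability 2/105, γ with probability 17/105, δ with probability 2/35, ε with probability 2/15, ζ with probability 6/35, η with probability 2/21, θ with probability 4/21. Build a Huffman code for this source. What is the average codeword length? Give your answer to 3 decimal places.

Repeatedly combine the two least-probable nodes; the expected code length is the sum of the merged weights.
merge 2/105 + 2/35 → 8/105
merge 8/105 + 2/21 → 6/35
merge 2/15 + 17/105 → 31/105
merge 6/35 + 6/35 → 12/35
merge 6/35 + 4/21 → 38/105
merge 31/105 + 12/35 → 67/105
merge 38/105 + 67/105 → 1
L = 8/105 + 6/35 + 31/105 + 12/35 + 38/105 + 67/105 + 1 = 101/35 ≈ 2.886 bits/symbol.

2.886 bits/symbol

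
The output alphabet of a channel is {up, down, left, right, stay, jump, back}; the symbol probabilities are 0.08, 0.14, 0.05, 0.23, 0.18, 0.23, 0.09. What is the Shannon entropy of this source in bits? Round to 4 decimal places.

H = −Σ pᵢ log₂ pᵢ.
−0.08·log₂(0.08) = 0.2915
−0.14·log₂(0.14) = 0.3971
−0.05·log₂(0.05) = 0.2161
−0.23·log₂(0.23) = 0.4877
−0.18·log₂(0.18) = 0.4453
−0.23·log₂(0.23) = 0.4877
−0.09·log₂(0.09) = 0.3127
Sum ≈ 2.6380 → 2.6380 bits.

2.6380 bits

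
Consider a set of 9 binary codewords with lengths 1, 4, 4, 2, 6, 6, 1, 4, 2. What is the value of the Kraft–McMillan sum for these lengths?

1.71875

With common denominator 2^6 = 64: Σ 2^(−ℓᵢ) = 32/64 + 4/64 + 4/64 + 16/64 + 1/64 + 1/64 + 32/64 + 4/64 + 16/64 = 110/64 = 1.71875.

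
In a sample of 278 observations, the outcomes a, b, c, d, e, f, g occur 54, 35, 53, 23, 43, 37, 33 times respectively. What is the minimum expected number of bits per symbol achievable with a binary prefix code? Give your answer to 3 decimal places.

Probabilities are the counts divided by 278.
Repeatedly combine the two least-probable nodes; the expected code length is the sum of the merged weights.
merge 23/278 + 33/278 → 28/139
merge 35/278 + 37/278 → 36/139
merge 43/278 + 53/278 → 48/139
merge 27/139 + 28/139 → 55/139
merge 36/139 + 48/139 → 84/139
merge 55/139 + 84/139 → 1
L = 28/139 + 36/139 + 48/139 + 55/139 + 84/139 + 1 = 390/139 ≈ 2.806 bits/symbol.

2.806 bits/symbol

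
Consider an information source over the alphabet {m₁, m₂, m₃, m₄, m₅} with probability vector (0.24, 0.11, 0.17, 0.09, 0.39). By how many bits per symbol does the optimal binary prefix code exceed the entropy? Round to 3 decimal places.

Entropy H = −Σ p log₂ p ≈ 2.1215 bits.
Huffman merges: 9/100+11/100→1/5; 17/100+1/5→37/100; 6/25+37/100→61/100; 39/100+61/100→1. L = 109/50 ≈ 2.1800.
L − H = 2.1800 − 2.1215 = 0.059 bits.

0.059 bits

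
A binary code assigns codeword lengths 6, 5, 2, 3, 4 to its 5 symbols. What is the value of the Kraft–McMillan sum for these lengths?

With common denominator 2^6 = 64: Σ 2^(−ℓᵢ) = 1/64 + 2/64 + 16/64 + 8/64 + 4/64 = 31/64 = 0.484375.

0.484375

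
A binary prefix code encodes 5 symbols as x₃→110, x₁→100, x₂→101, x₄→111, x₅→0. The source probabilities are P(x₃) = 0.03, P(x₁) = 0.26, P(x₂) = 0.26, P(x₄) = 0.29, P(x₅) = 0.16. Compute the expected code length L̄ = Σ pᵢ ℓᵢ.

L̄ = Σ pᵢ·ℓᵢ = 0.03·3 + 0.26·3 + 0.26·3 + 0.29·3 + 0.16·1 = 2.68 bits/symbol.

2.68 bits/symbol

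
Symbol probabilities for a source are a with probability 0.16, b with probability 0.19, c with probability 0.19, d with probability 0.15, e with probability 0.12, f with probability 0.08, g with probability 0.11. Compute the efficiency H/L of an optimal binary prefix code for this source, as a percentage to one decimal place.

Entropy H = −Σ p log₂ p ≈ 2.7529 bits.
Huffman merges: 2/25+11/100→19/100; 3/25+3/20→27/100; 4/25+19/100→7/20; 19/100+19/100→19/50; 27/100+7/20→31/50; 19/50+31/50→1. L = 281/100 ≈ 2.8100.
Efficiency = H/L = 2.7529/2.8100 = 98.0%.

98.0%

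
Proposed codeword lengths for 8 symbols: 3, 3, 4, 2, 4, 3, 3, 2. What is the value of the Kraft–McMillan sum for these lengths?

1.125

With common denominator 2^4 = 16: Σ 2^(−ℓᵢ) = 2/16 + 2/16 + 1/16 + 4/16 + 1/16 + 2/16 + 2/16 + 4/16 = 18/16 = 1.125.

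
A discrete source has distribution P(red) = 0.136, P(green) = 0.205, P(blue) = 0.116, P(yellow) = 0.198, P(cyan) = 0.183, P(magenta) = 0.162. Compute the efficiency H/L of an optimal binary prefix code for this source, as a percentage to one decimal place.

98.5%

Entropy H = −Σ p log₂ p ≈ 2.5570 bits.
Huffman merges: 29/250+17/125→63/250; 81/500+183/1000→69/200; 99/500+41/200→403/1000; 63/250+69/200→597/1000; 403/1000+597/1000→1. L = 2597/1000 ≈ 2.5970.
Efficiency = H/L = 2.5570/2.5970 = 98.5%.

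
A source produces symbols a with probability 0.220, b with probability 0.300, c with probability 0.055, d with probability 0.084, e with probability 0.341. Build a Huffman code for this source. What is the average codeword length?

2.139 bits/symbol

Repeatedly combine the two least-probable nodes; the expected code length is the sum of the merged weights.
merge 11/200 + 21/250 → 139/1000
merge 139/1000 + 11/50 → 359/1000
merge 3/10 + 341/1000 → 641/1000
merge 359/1000 + 641/1000 → 1
L = 139/1000 + 359/1000 + 641/1000 + 1 = 2139/1000 = 2.139 bits/symbol.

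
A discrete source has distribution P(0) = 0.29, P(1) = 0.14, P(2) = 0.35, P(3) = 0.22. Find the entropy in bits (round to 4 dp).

1.9257 bits

H = −Σ pᵢ log₂ pᵢ.
−0.29·log₂(0.29) = 0.5179
−0.14·log₂(0.14) = 0.3971
−0.35·log₂(0.35) = 0.5301
−0.22·log₂(0.22) = 0.4806
Sum ≈ 1.9257 → 1.9257 bits.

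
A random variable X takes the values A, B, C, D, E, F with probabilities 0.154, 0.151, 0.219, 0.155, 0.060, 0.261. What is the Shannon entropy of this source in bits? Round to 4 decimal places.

2.4735 bits

H = −Σ pᵢ log₂ pᵢ.
−0.154·log₂(0.154) = 0.4156
−0.151·log₂(0.151) = 0.4118
−0.219·log₂(0.219) = 0.4798
−0.155·log₂(0.155) = 0.4169
−0.060·log₂(0.060) = 0.2435
−0.261·log₂(0.261) = 0.5058
Sum ≈ 2.4735 → 2.4735 bits.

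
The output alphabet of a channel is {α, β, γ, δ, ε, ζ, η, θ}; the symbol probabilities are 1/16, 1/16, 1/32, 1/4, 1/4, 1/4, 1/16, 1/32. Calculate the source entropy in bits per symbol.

2.5625 bits

Each probability is a power of 1/2, so log₂(1/p) is an integer.
H = Σ p·log₂(1/p) = 1/16·4 + 1/16·4 + 1/32·5 + 1/4·2 + 1/4·2 + 1/4·2 + 1/16·4 + 1/32·5 = 2.5625 bits.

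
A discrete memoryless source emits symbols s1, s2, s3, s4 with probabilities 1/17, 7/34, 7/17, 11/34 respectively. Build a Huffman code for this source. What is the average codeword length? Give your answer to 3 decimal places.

Repeatedly combine the two least-probable nodes; the expected code length is the sum of the merged weights.
merge 1/17 + 7/34 → 9/34
merge 9/34 + 11/34 → 10/17
merge 7/17 + 10/17 → 1
L = 9/34 + 10/17 + 1 = 63/34 ≈ 1.853 bits/symbol.

1.853 bits/symbol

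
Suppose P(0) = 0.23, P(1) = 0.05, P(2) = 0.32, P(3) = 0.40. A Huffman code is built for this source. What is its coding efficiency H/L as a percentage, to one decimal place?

Entropy H = −Σ p log₂ p ≈ 1.7586 bits.
Huffman merges: 1/20+23/100→7/25; 7/25+8/25→3/5; 2/5+3/5→1. L = 47/25 ≈ 1.8800.
Efficiency = H/L = 1.7586/1.8800 = 93.5%.

93.5%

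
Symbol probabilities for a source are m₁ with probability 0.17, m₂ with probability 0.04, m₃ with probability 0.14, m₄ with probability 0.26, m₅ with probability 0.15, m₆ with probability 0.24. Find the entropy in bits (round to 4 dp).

2.4274 bits

H = −Σ pᵢ log₂ pᵢ.
−0.17·log₂(0.17) = 0.4346
−0.04·log₂(0.04) = 0.1858
−0.14·log₂(0.14) = 0.3971
−0.26·log₂(0.26) = 0.5053
−0.15·log₂(0.15) = 0.4105
−0.24·log₂(0.24) = 0.4941
Sum ≈ 2.4274 → 2.4274 bits.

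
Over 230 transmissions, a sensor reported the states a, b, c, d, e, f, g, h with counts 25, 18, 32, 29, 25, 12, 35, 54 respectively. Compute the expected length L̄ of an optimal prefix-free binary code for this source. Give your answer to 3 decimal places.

2.896 bits/symbol

Probabilities are the counts divided by 230.
Repeatedly combine the two least-probable nodes; the expected code length is the sum of the merged weights.
merge 6/115 + 9/115 → 3/23
merge 5/46 + 5/46 → 5/23
merge 29/230 + 3/23 → 59/230
merge 16/115 + 7/46 → 67/230
merge 5/23 + 27/115 → 52/115
merge 59/230 + 67/230 → 63/115
merge 52/115 + 63/115 → 1
L = 3/23 + 5/23 + 59/230 + 67/230 + 52/115 + 63/115 + 1 = 333/115 ≈ 2.896 bits/symbol.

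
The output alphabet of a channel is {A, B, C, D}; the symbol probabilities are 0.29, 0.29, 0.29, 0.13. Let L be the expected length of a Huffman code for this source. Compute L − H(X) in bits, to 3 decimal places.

0.064 bits

Entropy H = −Σ p log₂ p ≈ 1.9364 bits.
Huffman merges: 13/100+29/100→21/50; 29/100+29/100→29/50; 21/50+29/50→1. L = 2 ≈ 2.0000.
L − H = 2.0000 − 1.9364 = 0.064 bits.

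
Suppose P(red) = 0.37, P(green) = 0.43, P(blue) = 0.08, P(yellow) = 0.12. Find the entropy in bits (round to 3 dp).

H = −Σ pᵢ log₂ pᵢ.
−0.37·log₂(0.37) = 0.5307
−0.43·log₂(0.43) = 0.5236
−0.08·log₂(0.08) = 0.2915
−0.12·log₂(0.12) = 0.3671
Sum ≈ 1.7129 → 1.713 bits.

1.713 bits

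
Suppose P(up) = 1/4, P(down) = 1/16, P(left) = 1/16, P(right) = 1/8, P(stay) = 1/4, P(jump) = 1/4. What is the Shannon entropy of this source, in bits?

Each probability is a power of 1/2, so log₂(1/p) is an integer.
H = Σ p·log₂(1/p) = 1/4·2 + 1/16·4 + 1/16·4 + 1/8·3 + 1/4·2 + 1/4·2 = 2.375 bits.

2.375 bits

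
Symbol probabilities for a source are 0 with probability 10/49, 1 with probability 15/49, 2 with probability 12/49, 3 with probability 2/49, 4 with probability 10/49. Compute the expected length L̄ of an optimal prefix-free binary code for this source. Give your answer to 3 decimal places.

Repeatedly combine the two least-probable nodes; the expected code length is the sum of the merged weights.
merge 2/49 + 10/49 → 12/49
merge 10/49 + 12/49 → 22/49
merge 12/49 + 15/49 → 27/49
merge 22/49 + 27/49 → 1
L = 12/49 + 22/49 + 27/49 + 1 = 110/49 ≈ 2.245 bits/symbol.

2.245 bits/symbol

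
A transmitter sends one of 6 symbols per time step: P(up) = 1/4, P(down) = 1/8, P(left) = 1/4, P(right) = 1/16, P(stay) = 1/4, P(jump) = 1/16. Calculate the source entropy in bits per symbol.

2.375 bits

Each probability is a power of 1/2, so log₂(1/p) is an integer.
H = Σ p·log₂(1/p) = 1/4·2 + 1/8·3 + 1/4·2 + 1/16·4 + 1/4·2 + 1/16·4 = 2.375 bits.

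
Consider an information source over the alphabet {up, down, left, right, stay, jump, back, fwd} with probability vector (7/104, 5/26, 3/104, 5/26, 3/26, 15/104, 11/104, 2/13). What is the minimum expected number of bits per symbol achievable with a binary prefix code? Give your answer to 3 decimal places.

Repeatedly combine the two least-probable nodes; the expected code length is the sum of the merged weights.
merge 3/104 + 7/104 → 5/52
merge 5/52 + 11/104 → 21/104
merge 3/26 + 15/104 → 27/104
merge 2/13 + 5/26 → 9/26
merge 5/26 + 21/104 → 41/104
merge 27/104 + 9/26 → 63/104
merge 41/104 + 63/104 → 1
L = 5/52 + 21/104 + 27/104 + 9/26 + 41/104 + 63/104 + 1 = 151/52 ≈ 2.904 bits/symbol.

2.904 bits/symbol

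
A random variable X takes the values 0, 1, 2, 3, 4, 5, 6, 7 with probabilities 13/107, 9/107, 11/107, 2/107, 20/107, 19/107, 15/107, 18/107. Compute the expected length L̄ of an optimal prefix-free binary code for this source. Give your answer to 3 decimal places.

Repeatedly combine the two least-probable nodes; the expected code length is the sum of the merged weights.
merge 2/107 + 9/107 → 11/107
merge 11/107 + 11/107 → 22/107
merge 13/107 + 15/107 → 28/107
merge 18/107 + 19/107 → 37/107
merge 20/107 + 22/107 → 42/107
merge 28/107 + 37/107 → 65/107
merge 42/107 + 65/107 → 1
L = 11/107 + 22/107 + 28/107 + 37/107 + 42/107 + 65/107 + 1 = 312/107 ≈ 2.916 bits/symbol.

2.916 bits/symbol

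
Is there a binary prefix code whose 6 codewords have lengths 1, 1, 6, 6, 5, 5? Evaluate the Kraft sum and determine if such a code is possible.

With common denominator 2^6 = 64: Σ 2^(−ℓᵢ) = 32/64 + 32/64 + 1/64 + 1/64 + 2/64 + 2/64 = 70/64 = 1.09375.
Kraft's inequality requires Σ ≤ 1; here Σ = 1.09375 > 1, so no such prefix code exists.

1.09375; no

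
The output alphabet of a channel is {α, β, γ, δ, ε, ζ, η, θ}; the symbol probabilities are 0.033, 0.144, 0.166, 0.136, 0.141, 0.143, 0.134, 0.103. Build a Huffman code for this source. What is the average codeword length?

2.97 bits/symbol

Repeatedly combine the two least-probable nodes; the expected code length is the sum of the merged weights.
merge 33/1000 + 103/1000 → 17/125
merge 67/500 + 17/125 → 27/100
merge 17/125 + 141/1000 → 277/1000
merge 143/1000 + 18/125 → 287/1000
merge 83/500 + 27/100 → 109/250
merge 277/1000 + 287/1000 → 141/250
merge 109/250 + 141/250 → 1
L = 17/125 + 27/100 + 277/1000 + 287/1000 + 109/250 + 141/250 + 1 = 297/100 = 2.97 bits/symbol.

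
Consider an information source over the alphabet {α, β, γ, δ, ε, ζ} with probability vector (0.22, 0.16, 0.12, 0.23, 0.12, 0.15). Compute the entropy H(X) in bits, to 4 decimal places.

2.5359 bits

H = −Σ pᵢ log₂ pᵢ.
−0.22·log₂(0.22) = 0.4806
−0.16·log₂(0.16) = 0.4230
−0.12·log₂(0.12) = 0.3671
−0.23·log₂(0.23) = 0.4877
−0.12·log₂(0.12) = 0.3671
−0.15·log₂(0.15) = 0.4105
Sum ≈ 2.5359 → 2.5359 bits.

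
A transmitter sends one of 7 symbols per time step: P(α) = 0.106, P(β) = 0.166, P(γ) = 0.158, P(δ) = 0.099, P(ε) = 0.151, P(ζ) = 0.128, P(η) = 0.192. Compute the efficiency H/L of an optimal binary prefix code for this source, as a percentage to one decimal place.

98.7%

Entropy H = −Σ p log₂ p ≈ 2.7728 bits.
Huffman merges: 99/1000+53/500→41/200; 16/125+151/1000→279/1000; 79/500+83/500→81/250; 24/125+41/200→397/1000; 279/1000+81/250→603/1000; 397/1000+603/1000→1. L = 351/125 ≈ 2.8080.
Efficiency = H/L = 2.7728/2.8080 = 98.7%.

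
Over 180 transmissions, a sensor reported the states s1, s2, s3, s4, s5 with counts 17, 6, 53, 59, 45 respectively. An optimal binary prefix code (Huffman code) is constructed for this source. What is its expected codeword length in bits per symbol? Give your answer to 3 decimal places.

2.128 bits/symbol

Probabilities are the counts divided by 180.
Repeatedly combine the two least-probable nodes; the expected code length is the sum of the merged weights.
merge 1/30 + 17/180 → 23/180
merge 23/180 + 1/4 → 17/45
merge 53/180 + 59/180 → 28/45
merge 17/45 + 28/45 → 1
L = 23/180 + 17/45 + 28/45 + 1 = 383/180 ≈ 2.128 bits/symbol.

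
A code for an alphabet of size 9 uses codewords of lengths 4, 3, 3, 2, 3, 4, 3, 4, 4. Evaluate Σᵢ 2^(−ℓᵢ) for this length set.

With common denominator 2^4 = 16: Σ 2^(−ℓᵢ) = 1/16 + 2/16 + 2/16 + 4/16 + 2/16 + 1/16 + 2/16 + 1/16 + 1/16 = 16/16 = 1.

1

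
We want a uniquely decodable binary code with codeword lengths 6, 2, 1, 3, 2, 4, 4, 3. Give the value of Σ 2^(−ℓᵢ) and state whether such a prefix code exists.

With common denominator 2^6 = 64: Σ 2^(−ℓᵢ) = 1/64 + 16/64 + 32/64 + 8/64 + 16/64 + 4/64 + 4/64 + 8/64 = 89/64 = 1.390625.
Kraft's inequality requires Σ ≤ 1; here Σ = 1.390625 > 1, so no such prefix code exists.

1.390625; no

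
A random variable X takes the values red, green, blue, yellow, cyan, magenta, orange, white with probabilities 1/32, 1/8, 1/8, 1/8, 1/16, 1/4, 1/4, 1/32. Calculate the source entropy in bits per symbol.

2.6875 bits

Each probability is a power of 1/2, so log₂(1/p) is an integer.
H = Σ p·log₂(1/p) = 1/32·5 + 1/8·3 + 1/8·3 + 1/8·3 + 1/16·4 + 1/4·2 + 1/4·2 + 1/32·5 = 2.6875 bits.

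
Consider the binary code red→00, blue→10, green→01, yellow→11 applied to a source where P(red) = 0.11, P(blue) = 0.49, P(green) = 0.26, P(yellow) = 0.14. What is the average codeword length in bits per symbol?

2 bits/symbol

L̄ = Σ pᵢ·ℓᵢ = 0.11·2 + 0.49·2 + 0.26·2 + 0.14·2 = 2 bits/symbol.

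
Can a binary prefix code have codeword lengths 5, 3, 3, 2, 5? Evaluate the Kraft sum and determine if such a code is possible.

With common denominator 2^5 = 32: Σ 2^(−ℓᵢ) = 1/32 + 4/32 + 4/32 + 8/32 + 1/32 = 18/32 = 0.5625.
Kraft's inequality requires Σ ≤ 1; here Σ = 0.5625 ≤ 1, so such a prefix code exists.

0.5625; yes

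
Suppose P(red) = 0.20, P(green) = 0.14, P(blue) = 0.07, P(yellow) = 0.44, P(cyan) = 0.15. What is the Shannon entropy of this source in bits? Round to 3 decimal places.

H = −Σ pᵢ log₂ pᵢ.
−0.20·log₂(0.20) = 0.4644
−0.14·log₂(0.14) = 0.3971
−0.07·log₂(0.07) = 0.2686
−0.44·log₂(0.44) = 0.5211
−0.15·log₂(0.15) = 0.4105
Sum ≈ 2.0617 → 2.062 bits.

2.062 bits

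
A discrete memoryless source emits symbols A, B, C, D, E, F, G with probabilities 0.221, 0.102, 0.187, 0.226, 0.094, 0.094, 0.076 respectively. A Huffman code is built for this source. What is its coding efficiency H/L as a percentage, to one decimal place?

98.4%

Entropy H = −Σ p log₂ p ≈ 2.6783 bits.
Huffman merges: 19/250+47/500→17/100; 47/500+51/500→49/250; 17/100+187/1000→357/1000; 49/250+221/1000→417/1000; 113/500+357/1000→583/1000; 417/1000+583/1000→1. L = 2723/1000 ≈ 2.7230.
Efficiency = H/L = 2.6783/2.7230 = 98.4%.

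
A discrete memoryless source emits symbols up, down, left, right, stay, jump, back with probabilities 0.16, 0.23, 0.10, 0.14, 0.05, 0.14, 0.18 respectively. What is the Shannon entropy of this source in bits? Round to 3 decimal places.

H = −Σ pᵢ log₂ pᵢ.
−0.16·log₂(0.16) = 0.4230
−0.23·log₂(0.23) = 0.4877
−0.10·log₂(0.10) = 0.3322
−0.14·log₂(0.14) = 0.3971
−0.05·log₂(0.05) = 0.2161
−0.14·log₂(0.14) = 0.3971
−0.18·log₂(0.18) = 0.4453
Sum ≈ 2.6985 → 2.699 bits.

2.699 bits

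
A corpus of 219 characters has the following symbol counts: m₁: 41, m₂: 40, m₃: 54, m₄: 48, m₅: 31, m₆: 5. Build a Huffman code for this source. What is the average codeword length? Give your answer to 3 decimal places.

2.511 bits/symbol

Probabilities are the counts divided by 219.
Repeatedly combine the two least-probable nodes; the expected code length is the sum of the merged weights.
merge 5/219 + 31/219 → 12/73
merge 12/73 + 40/219 → 76/219
merge 41/219 + 16/73 → 89/219
merge 18/73 + 76/219 → 130/219
merge 89/219 + 130/219 → 1
L = 12/73 + 76/219 + 89/219 + 130/219 + 1 = 550/219 ≈ 2.511 bits/symbol.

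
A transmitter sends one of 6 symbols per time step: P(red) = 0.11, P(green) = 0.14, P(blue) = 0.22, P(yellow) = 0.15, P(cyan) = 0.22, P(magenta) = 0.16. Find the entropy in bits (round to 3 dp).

H = −Σ pᵢ log₂ pᵢ.
−0.11·log₂(0.11) = 0.3503
−0.14·log₂(0.14) = 0.3971
−0.22·log₂(0.22) = 0.4806
−0.15·log₂(0.15) = 0.4105
−0.22·log₂(0.22) = 0.4806
−0.16·log₂(0.16) = 0.4230
Sum ≈ 2.5421 → 2.542 bits.

2.542 bits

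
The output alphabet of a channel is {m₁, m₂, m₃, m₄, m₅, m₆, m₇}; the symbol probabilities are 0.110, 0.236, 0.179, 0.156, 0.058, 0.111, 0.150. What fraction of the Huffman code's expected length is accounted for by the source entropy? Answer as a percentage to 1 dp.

Entropy H = −Σ p log₂ p ≈ 2.7051 bits.
Huffman merges: 29/500+11/100→21/125; 111/1000+3/20→261/1000; 39/250+21/125→81/250; 179/1000+59/250→83/200; 261/1000+81/250→117/200; 83/200+117/200→1. L = 2753/1000 ≈ 2.7530.
Efficiency = H/L = 2.7051/2.7530 = 98.3%.

98.3%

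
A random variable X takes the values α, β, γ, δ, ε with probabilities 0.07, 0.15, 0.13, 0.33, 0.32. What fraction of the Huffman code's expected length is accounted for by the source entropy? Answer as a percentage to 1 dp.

96.2%

Entropy H = −Σ p log₂ p ≈ 2.1156 bits.
Huffman merges: 7/100+13/100→1/5; 3/20+1/5→7/20; 8/25+33/100→13/20; 7/20+13/20→1. L = 11/5 ≈ 2.2000.
Efficiency = H/L = 2.1156/2.2000 = 96.2%.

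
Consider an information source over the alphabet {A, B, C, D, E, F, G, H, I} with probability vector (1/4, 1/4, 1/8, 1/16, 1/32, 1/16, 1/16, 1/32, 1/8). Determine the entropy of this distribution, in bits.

2.8125 bits

Each probability is a power of 1/2, so log₂(1/p) is an integer.
H = Σ p·log₂(1/p) = 1/4·2 + 1/4·2 + 1/8·3 + 1/16·4 + 1/32·5 + 1/16·4 + 1/16·4 + 1/32·5 + 1/8·3 = 2.8125 bits.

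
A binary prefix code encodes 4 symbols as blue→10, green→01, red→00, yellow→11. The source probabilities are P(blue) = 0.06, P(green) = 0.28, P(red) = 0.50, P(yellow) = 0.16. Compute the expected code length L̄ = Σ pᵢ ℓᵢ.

2 bits/symbol

L̄ = Σ pᵢ·ℓᵢ = 0.06·2 + 0.28·2 + 0.50·2 + 0.16·2 = 2 bits/symbol.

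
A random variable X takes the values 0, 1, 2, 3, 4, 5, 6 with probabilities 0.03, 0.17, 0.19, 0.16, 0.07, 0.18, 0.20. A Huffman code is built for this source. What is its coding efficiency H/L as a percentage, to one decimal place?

97.5%

Entropy H = −Σ p log₂ p ≈ 2.6428 bits.
Huffman merges: 3/100+7/100→1/10; 1/10+4/25→13/50; 17/100+9/50→7/20; 19/100+1/5→39/100; 13/50+7/20→61/100; 39/100+61/100→1. L = 271/100 ≈ 2.7100.
Efficiency = H/L = 2.6428/2.7100 = 97.5%.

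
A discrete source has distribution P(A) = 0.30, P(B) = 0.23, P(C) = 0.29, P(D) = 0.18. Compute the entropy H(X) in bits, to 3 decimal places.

1.972 bits

H = −Σ pᵢ log₂ pᵢ.
−0.30·log₂(0.30) = 0.5211
−0.23·log₂(0.23) = 0.4877
−0.29·log₂(0.29) = 0.5179
−0.18·log₂(0.18) = 0.4453
Sum ≈ 1.9720 → 1.972 bits.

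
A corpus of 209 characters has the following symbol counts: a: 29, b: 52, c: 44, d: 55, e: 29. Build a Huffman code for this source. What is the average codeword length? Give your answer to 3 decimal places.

Probabilities are the counts divided by 209.
Repeatedly combine the two least-probable nodes; the expected code length is the sum of the merged weights.
merge 29/209 + 29/209 → 58/209
merge 4/19 + 52/209 → 96/209
merge 5/19 + 58/209 → 113/209
merge 96/209 + 113/209 → 1
L = 58/209 + 96/209 + 113/209 + 1 = 476/209 ≈ 2.278 bits/symbol.

2.278 bits/symbol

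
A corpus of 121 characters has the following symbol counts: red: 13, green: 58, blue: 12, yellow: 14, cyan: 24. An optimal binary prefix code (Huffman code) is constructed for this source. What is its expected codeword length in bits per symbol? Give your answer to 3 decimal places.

2.041 bits/symbol

Probabilities are the counts divided by 121.
Repeatedly combine the two least-probable nodes; the expected code length is the sum of the merged weights.
merge 12/121 + 13/121 → 25/121
merge 14/121 + 24/121 → 38/121
merge 25/121 + 38/121 → 63/121
merge 58/121 + 63/121 → 1
L = 25/121 + 38/121 + 63/121 + 1 = 247/121 ≈ 2.041 bits/symbol.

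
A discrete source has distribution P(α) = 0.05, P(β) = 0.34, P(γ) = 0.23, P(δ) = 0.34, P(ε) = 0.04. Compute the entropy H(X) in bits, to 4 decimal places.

1.9479 bits

H = −Σ pᵢ log₂ pᵢ.
−0.05·log₂(0.05) = 0.2161
−0.34·log₂(0.34) = 0.5292
−0.23·log₂(0.23) = 0.4877
−0.34·log₂(0.34) = 0.5292
−0.04·log₂(0.04) = 0.1858
Sum ≈ 1.9479 → 1.9479 bits.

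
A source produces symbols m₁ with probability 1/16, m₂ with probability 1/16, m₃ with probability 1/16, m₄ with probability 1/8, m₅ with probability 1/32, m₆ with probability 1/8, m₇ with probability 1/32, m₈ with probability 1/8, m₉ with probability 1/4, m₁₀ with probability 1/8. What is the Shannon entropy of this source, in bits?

Each probability is a power of 1/2, so log₂(1/p) is an integer.
H = Σ p·log₂(1/p) = 1/16·4 + 1/16·4 + 1/16·4 + 1/8·3 + 1/32·5 + 1/8·3 + 1/32·5 + 1/8·3 + 1/4·2 + 1/8·3 = 3.0625 bits.

3.0625 bits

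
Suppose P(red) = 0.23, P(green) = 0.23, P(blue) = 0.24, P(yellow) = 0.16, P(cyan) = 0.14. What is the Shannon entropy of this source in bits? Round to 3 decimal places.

H = −Σ pᵢ log₂ pᵢ.
−0.23·log₂(0.23) = 0.4877
−0.23·log₂(0.23) = 0.4877
−0.24·log₂(0.24) = 0.4941
−0.16·log₂(0.16) = 0.4230
−0.14·log₂(0.14) = 0.3971
Sum ≈ 2.2896 → 2.290 bits.

2.290 bits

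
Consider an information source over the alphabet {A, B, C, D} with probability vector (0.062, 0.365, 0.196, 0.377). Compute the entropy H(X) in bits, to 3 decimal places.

H = −Σ pᵢ log₂ pᵢ.
−0.062·log₂(0.062) = 0.2487
−0.365·log₂(0.365) = 0.5307
−0.196·log₂(0.196) = 0.4608
−0.377·log₂(0.377) = 0.5306
Sum ≈ 1.7708 → 1.771 bits.

1.771 bits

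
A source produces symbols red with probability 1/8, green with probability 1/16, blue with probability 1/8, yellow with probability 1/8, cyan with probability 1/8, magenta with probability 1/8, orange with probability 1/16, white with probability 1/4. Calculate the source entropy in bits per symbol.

2.875 bits

Each probability is a power of 1/2, so log₂(1/p) is an integer.
H = Σ p·log₂(1/p) = 1/8·3 + 1/16·4 + 1/8·3 + 1/8·3 + 1/8·3 + 1/8·3 + 1/16·4 + 1/4·2 = 2.875 bits.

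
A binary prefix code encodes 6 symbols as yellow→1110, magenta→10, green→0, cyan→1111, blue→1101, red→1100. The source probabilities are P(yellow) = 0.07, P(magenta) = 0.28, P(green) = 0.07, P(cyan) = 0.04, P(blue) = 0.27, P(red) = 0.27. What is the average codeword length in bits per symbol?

3.23 bits/symbol

L̄ = Σ pᵢ·ℓᵢ = 0.07·4 + 0.28·2 + 0.07·1 + 0.04·4 + 0.27·4 + 0.27·4 = 3.23 bits/symbol.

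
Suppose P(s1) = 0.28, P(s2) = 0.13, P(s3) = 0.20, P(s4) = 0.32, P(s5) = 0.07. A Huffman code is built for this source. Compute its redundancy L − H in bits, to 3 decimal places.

0.044 bits

Entropy H = −Σ p log₂ p ≈ 2.1558 bits.
Huffman merges: 7/100+13/100→1/5; 1/5+1/5→2/5; 7/25+8/25→3/5; 2/5+3/5→1. L = 11/5 ≈ 2.2000.
L − H = 2.2000 − 2.1558 = 0.044 bits.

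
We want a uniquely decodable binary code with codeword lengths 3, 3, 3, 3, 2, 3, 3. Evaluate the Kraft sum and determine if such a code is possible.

1; yes

With common denominator 2^3 = 8: Σ 2^(−ℓᵢ) = 1/8 + 1/8 + 1/8 + 1/8 + 2/8 + 1/8 + 1/8 = 8/8 = 1.
Kraft's inequality requires Σ ≤ 1; here Σ = 1 ≤ 1, so such a prefix code exists.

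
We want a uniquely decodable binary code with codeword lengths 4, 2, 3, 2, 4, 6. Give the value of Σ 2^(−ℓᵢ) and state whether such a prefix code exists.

0.765625; yes

With common denominator 2^6 = 64: Σ 2^(−ℓᵢ) = 4/64 + 16/64 + 8/64 + 16/64 + 4/64 + 1/64 = 49/64 = 0.765625.
Kraft's inequality requires Σ ≤ 1; here Σ = 0.765625 ≤ 1, so such a prefix code exists.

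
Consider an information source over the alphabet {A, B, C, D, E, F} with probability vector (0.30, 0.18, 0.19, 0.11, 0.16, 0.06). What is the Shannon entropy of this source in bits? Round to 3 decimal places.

H = −Σ pᵢ log₂ pᵢ.
−0.30·log₂(0.30) = 0.5211
−0.18·log₂(0.18) = 0.4453
−0.19·log₂(0.19) = 0.4552
−0.11·log₂(0.11) = 0.3503
−0.16·log₂(0.16) = 0.4230
−0.06·log₂(0.06) = 0.2435
Sum ≈ 2.4385 → 2.438 bits.

2.438 bits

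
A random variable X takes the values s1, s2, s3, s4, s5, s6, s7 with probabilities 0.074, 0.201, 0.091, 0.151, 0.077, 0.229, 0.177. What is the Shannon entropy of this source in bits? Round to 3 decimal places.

2.684 bits

H = −Σ pᵢ log₂ pᵢ.
−0.074·log₂(0.074) = 0.2780
−0.201·log₂(0.201) = 0.4653
−0.091·log₂(0.091) = 0.3147
−0.151·log₂(0.151) = 0.4118
−0.077·log₂(0.077) = 0.2848
−0.229·log₂(0.229) = 0.4870
−0.177·log₂(0.177) = 0.4422
Sum ≈ 2.6837 → 2.684 bits.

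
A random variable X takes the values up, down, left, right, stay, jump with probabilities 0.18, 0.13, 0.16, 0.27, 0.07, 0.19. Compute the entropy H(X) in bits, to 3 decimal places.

2.485 bits

H = −Σ pᵢ log₂ pᵢ.
−0.18·log₂(0.18) = 0.4453
−0.13·log₂(0.13) = 0.3826
−0.16·log₂(0.16) = 0.4230
−0.27·log₂(0.27) = 0.5100
−0.07·log₂(0.07) = 0.2686
−0.19·log₂(0.19) = 0.4552
Sum ≈ 2.4848 → 2.485 bits.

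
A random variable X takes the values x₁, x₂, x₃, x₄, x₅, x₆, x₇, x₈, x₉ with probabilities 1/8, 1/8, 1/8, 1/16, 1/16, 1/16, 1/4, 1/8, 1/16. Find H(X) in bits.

Each probability is a power of 1/2, so log₂(1/p) is an integer.
H = Σ p·log₂(1/p) = 1/8·3 + 1/8·3 + 1/8·3 + 1/16·4 + 1/16·4 + 1/16·4 + 1/4·2 + 1/8·3 + 1/16·4 = 3 bits.

3 bits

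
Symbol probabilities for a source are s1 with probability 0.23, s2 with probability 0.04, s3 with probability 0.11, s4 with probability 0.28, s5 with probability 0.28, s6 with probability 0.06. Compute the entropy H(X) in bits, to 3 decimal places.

H = −Σ pᵢ log₂ pᵢ.
−0.23·log₂(0.23) = 0.4877
−0.04·log₂(0.04) = 0.1858
−0.11·log₂(0.11) = 0.3503
−0.28·log₂(0.28) = 0.5142
−0.28·log₂(0.28) = 0.5142
−0.06·log₂(0.06) = 0.2435
Sum ≈ 2.2957 → 2.296 bits.

2.296 bits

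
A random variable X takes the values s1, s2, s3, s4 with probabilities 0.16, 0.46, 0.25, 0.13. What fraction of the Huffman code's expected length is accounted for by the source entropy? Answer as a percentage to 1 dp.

99.5%

Entropy H = −Σ p log₂ p ≈ 1.8210 bits.
Huffman merges: 13/100+4/25→29/100; 1/4+29/100→27/50; 23/50+27/50→1. L = 183/100 ≈ 1.8300.
Efficiency = H/L = 1.8210/1.8300 = 99.5%.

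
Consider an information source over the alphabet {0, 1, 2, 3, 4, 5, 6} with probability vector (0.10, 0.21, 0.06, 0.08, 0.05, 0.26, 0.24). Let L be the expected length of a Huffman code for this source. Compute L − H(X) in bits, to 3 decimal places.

Entropy H = −Σ p log₂ p ≈ 2.5556 bits.
Huffman merges: 1/20+3/50→11/100; 2/25+1/10→9/50; 11/100+9/50→29/100; 21/100+6/25→9/20; 13/50+29/100→11/20; 9/20+11/20→1. L = 129/50 ≈ 2.5800.
L − H = 2.5800 − 2.5556 = 0.024 bits.

0.024 bits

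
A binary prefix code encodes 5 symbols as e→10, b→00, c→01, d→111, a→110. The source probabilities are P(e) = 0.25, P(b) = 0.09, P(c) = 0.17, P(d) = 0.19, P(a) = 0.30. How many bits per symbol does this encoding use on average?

2.49 bits/symbol

L̄ = Σ pᵢ·ℓᵢ = 0.25·2 + 0.09·2 + 0.17·2 + 0.19·3 + 0.30·3 = 2.49 bits/symbol.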